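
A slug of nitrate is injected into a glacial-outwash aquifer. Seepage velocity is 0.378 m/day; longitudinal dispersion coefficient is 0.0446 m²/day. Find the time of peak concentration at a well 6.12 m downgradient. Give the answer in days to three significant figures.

15.9 days

For the 1D instantaneous-source solution, setting ∂C/∂t = 0 at fixed x gives v²t² + 2Dt − x² = 0, so t = (√(D² + v²x²) − D)/v².
√(D² + v²x²) = √(0.0446² + 0.378² × 6.12²) = 2.314; v² = 0.142884.
t = (2.314 − 0.0446)/0.142884 = 15.9 days (vs. the pure-advection estimate x/v = 16.2 d).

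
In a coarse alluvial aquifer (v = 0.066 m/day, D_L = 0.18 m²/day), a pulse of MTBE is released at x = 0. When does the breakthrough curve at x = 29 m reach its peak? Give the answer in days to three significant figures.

400 days

For the 1D instantaneous-source solution, setting ∂C/∂t = 0 at fixed x gives v²t² + 2Dt − x² = 0, so t = (√(D² + v²x²) − D)/v².
√(D² + v²x²) = √(0.18² + 0.066² × 29²) = 1.922; v² = 0.004356.
t = (1.922 − 0.18)/0.004356 = 400 days (vs. the pure-advection estimate x/v = 439 d).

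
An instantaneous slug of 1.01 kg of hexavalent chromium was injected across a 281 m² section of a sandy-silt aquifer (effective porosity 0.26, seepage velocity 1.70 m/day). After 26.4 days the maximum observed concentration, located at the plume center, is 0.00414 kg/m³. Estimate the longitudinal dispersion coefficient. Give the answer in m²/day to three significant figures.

0.0336 m²/day

At the plume center C_max = M/(n_e·A·√(4πDt)), so D = M²/(4πt·(n_e·A·C_max)²).
n_e·A·C_max = 0.26 × 281 × 0.00414 = 0.3025 kg/m.
D = 1.01²/(4π × 26.4 × 0.3025²) = 0.0336 m²/day.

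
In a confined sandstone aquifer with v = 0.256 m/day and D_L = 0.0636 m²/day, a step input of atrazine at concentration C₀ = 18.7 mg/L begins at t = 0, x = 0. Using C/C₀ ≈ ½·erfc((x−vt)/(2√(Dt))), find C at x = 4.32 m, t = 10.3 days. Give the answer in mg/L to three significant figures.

1.32 mg/L

For a continuous step input, C/C₀ ≈ ½·erfc((x−vt)/(2√(Dt))).
vt = 0.256 × 10.3 = 2.6368 m and 2√(Dt) = 2√(0.0636 × 10.3) = 1.619 m.
Argument (x−vt)/(2√(Dt)) = (4.32 − 2.6368)/1.619 = 1.040; ½·erfc(1.040) = 0.07068.
C = 18.7 × 0.07068 = 1.32 mg/L.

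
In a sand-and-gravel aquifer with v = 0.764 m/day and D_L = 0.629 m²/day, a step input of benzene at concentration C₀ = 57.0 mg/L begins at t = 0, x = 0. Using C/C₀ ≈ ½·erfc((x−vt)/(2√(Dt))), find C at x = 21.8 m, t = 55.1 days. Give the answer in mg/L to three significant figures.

56.6 mg/L

For a continuous step input, C/C₀ ≈ ½·erfc((x−vt)/(2√(Dt))).
vt = 0.764 × 55.1 = 42.0964 m and 2√(Dt) = 2√(0.629 × 55.1) = 11.77 m.
Argument (x−vt)/(2√(Dt)) = (21.8 − 42.0964)/11.77 = -1.724; ½·erfc(-1.724) = 0.9926.
C = 57.0 × 0.9926 = 56.6 mg/L.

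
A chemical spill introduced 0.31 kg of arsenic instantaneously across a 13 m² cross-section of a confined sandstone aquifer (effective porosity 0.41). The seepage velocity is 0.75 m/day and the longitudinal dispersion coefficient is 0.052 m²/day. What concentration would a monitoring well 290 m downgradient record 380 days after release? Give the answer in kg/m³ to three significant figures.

0.00269 kg/m³

For an instantaneous plane source, C(x,t) = M/(n_e·A·√(4πDt)) · exp(−(x−vt)²/(4Dt)), with n_e·A the pore (flow) area.
Plume center vt = 0.75 × 380 = 285 m, so the well at 290 m is 5 m downgradient of the peak.
√(4πDt) = 15.76 m, giving peak height M/(n_e·A·√(4πDt)) = 0.31/(0.41 × 13 × 15.76) = 0.003690 kg/m³.
(x−vt)²/(4Dt) = (5)²/(4 × 0.052 × 380) = 0.3163; exp(−0.3163) = 0.7288.
C = 0.003690 × 0.7288 = 0.00269 kg/m³.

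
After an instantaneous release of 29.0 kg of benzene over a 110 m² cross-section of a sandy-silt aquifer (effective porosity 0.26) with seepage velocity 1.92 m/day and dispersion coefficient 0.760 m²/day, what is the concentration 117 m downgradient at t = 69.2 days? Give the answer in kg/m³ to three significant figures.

For an instantaneous plane source, C(x,t) = M/(n_e·A·√(4πDt)) · exp(−(x−vt)²/(4Dt)), with n_e·A the pore (flow) area.
Plume center vt = 1.92 × 69.2 = 132.864 m, so the well at 117 m is 15.864 m upgradient of the peak.
√(4πDt) = 25.71 m, giving peak height M/(n_e·A·√(4πDt)) = 29.0/(0.26 × 110 × 25.71) = 0.03944 kg/m³.
(x−vt)²/(4Dt) = (-15.864)²/(4 × 0.760 × 69.2) = 1.196; exp(−1.196) = 0.3024.
C = 0.03944 × 0.3024 = 0.0119 kg/m³.

0.0119 kg/m³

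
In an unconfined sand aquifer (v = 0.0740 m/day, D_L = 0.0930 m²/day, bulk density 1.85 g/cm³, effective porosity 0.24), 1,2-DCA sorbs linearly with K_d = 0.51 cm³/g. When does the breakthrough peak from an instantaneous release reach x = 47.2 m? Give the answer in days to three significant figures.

3060 days

Retardation factor R = 1 + ρ_b·K_d/n = 1 + 1.85 × 0.51/0.24 = 4.931.
Sorption retards both mechanisms: v_R = v/R = 0.01501 m/day, D_R = D/R = 0.01886 m²/day.
Peak time from v_R²t² + 2D_R t − x² = 0: t = (√(D_R² + v_R²x²) − D_R)/v_R².
√(D_R² + v_R²x²) = √(0.01886² + 0.01501² × 47.2²) = 0.7087; v_R² = 0.0002253.
t = (0.7087 − 0.01886)/0.0002253 = 3060 days.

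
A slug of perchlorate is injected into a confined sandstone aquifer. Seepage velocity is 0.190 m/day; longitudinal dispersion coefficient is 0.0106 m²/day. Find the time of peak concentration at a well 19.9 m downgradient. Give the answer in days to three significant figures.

104 days

For the 1D instantaneous-source solution, setting ∂C/∂t = 0 at fixed x gives v²t² + 2Dt − x² = 0, so t = (√(D² + v²x²) − D)/v².
√(D² + v²x²) = √(0.0106² + 0.190² × 19.9²) = 3.781; v² = 0.0361.
t = (3.781 − 0.0106)/0.0361 = 104 days (vs. the pure-advection estimate x/v = 105 d).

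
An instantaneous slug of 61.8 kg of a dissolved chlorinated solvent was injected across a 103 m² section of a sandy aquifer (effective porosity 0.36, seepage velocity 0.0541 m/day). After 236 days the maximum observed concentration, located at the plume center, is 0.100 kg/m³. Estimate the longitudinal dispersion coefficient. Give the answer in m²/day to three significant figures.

At the plume center C_max = M/(n_e·A·√(4πDt)), so D = M²/(4πt·(n_e·A·C_max)²).
n_e·A·C_max = 0.36 × 103 × 0.100 = 3.708 kg/m.
D = 61.8²/(4π × 236 × 3.708²) = 0.0937 m²/day.

0.0937 m²/day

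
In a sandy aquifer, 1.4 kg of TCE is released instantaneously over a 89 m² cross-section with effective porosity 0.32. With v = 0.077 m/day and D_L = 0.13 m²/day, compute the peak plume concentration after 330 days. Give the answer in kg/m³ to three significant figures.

0.00212 kg/m³

The peak of an instantaneous 1D plume sits at x = vt; there the Gaussian factor is 1 and C_max = M/(n_e·A·√(4πDt)), where n_e·A is the pore area the mass is dissolved in.
√(4πDt) = √(4π × 0.13 × 330) = 23.22 m, so C_max = 1.4/(0.32 × 89 × 23.22) = 0.00212 kg/m³.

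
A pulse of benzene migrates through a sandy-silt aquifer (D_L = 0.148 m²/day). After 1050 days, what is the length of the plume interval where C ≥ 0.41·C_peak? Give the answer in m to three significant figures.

47.1 m

The plume is Gaussian with σ = √(2Dt) = √(2 × 0.148 × 1050) = 17.63 m.
C/C_peak = exp(−Δx²/(2σ²)) = 0.41 ⇒ Δx = σ·√(−2 ln 0.41) = 17.63 × 1.335 = 23.54 m.
Width = 2Δx = 47.1 m.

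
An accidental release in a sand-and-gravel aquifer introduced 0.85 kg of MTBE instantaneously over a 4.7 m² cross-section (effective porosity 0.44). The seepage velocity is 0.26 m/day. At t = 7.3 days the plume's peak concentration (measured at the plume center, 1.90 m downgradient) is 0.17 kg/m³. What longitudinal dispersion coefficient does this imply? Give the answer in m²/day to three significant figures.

0.0637 m²/day

At the plume center C_max = M/(n_e·A·√(4πDt)), so D = M²/(4πt·(n_e·A·C_max)²).
n_e·A·C_max = 0.44 × 4.7 × 0.17 = 0.3516 kg/m.
D = 0.85²/(4π × 7.3 × 0.3516²) = 0.0637 m²/day.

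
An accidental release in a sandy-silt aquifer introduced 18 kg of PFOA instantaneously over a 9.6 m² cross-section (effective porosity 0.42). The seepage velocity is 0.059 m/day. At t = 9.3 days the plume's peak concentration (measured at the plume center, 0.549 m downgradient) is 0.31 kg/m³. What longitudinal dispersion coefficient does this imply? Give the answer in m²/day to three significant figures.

At the plume center C_max = M/(n_e·A·√(4πDt)), so D = M²/(4πt·(n_e·A·C_max)²).
n_e·A·C_max = 0.42 × 9.6 × 0.31 = 1.250 kg/m.
D = 18²/(4π × 9.3 × 1.250²) = 1.77 m²/day.

1.77 m²/day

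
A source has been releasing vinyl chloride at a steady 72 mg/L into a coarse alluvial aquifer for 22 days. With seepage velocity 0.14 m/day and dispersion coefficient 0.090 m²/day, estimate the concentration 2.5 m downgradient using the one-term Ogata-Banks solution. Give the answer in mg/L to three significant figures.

44.3 mg/L

For a continuous step input, C/C₀ ≈ ½·erfc((x−vt)/(2√(Dt))).
vt = 0.14 × 22 = 3.08 m and 2√(Dt) = 2√(0.090 × 22) = 2.814 m.
Argument (x−vt)/(2√(Dt)) = (2.5 − 3.08)/2.814 = -0.2061; ½·erfc(-0.2061) = 0.6147.
C = 72 × 0.6147 = 44.3 mg/L.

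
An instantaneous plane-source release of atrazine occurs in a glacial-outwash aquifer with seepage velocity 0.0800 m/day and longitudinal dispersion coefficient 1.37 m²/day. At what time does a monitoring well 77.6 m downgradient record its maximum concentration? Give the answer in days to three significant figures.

For the 1D instantaneous-source solution, setting ∂C/∂t = 0 at fixed x gives v²t² + 2Dt − x² = 0, so t = (√(D² + v²x²) − D)/v².
√(D² + v²x²) = √(1.37² + 0.0800² × 77.6²) = 6.357; v² = 0.0064.
t = (6.357 − 1.37)/0.0064 = 779 days (vs. the pure-advection estimate x/v = 970 d).

779 days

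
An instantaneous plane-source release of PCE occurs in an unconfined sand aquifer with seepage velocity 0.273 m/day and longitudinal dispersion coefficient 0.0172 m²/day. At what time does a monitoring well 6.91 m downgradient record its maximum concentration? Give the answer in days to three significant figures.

25.1 days

For the 1D instantaneous-source solution, setting ∂C/∂t = 0 at fixed x gives v²t² + 2Dt − x² = 0, so t = (√(D² + v²x²) − D)/v².
√(D² + v²x²) = √(0.0172² + 0.273² × 6.91²) = 1.887; v² = 0.074529.
t = (1.887 − 0.0172)/0.074529 = 25.1 days (vs. the pure-advection estimate x/v = 25.3 d).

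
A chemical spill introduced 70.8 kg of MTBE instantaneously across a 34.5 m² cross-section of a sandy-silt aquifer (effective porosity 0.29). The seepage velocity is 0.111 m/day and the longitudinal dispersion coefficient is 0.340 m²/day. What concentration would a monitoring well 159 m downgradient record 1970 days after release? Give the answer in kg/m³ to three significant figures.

For an instantaneous plane source, C(x,t) = M/(n_e·A·√(4πDt)) · exp(−(x−vt)²/(4Dt)), with n_e·A the pore (flow) area.
Plume center vt = 0.111 × 1970 = 218.67 m, so the well at 159 m is 59.67 m upgradient of the peak.
√(4πDt) = 91.74 m, giving peak height M/(n_e·A·√(4πDt)) = 70.8/(0.29 × 34.5 × 91.74) = 0.07714 kg/m³.
(x−vt)²/(4Dt) = (-59.67)²/(4 × 0.340 × 1970) = 1.329; exp(−1.329) = 0.2647.
C = 0.07714 × 0.2647 = 0.0204 kg/m³.

0.0204 kg/m³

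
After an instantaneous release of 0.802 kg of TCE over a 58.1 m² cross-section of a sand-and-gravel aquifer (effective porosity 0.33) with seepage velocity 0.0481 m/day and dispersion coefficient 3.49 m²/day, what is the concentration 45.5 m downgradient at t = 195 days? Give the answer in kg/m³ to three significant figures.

0.000280 kg/m³

For an instantaneous plane source, C(x,t) = M/(n_e·A·√(4πDt)) · exp(−(x−vt)²/(4Dt)), with n_e·A the pore (flow) area.
Plume center vt = 0.0481 × 195 = 9.3795 m, so the well at 45.5 m is 36.1205 m downgradient of the peak.
√(4πDt) = 92.48 m, giving peak height M/(n_e·A·√(4πDt)) = 0.802/(0.33 × 58.1 × 92.48) = 0.0004523 kg/m³.
(x−vt)²/(4Dt) = (36.1205)²/(4 × 3.49 × 195) = 0.4793; exp(−0.4793) = 0.6192.
C = 0.0004523 × 0.6192 = 0.000280 kg/m³.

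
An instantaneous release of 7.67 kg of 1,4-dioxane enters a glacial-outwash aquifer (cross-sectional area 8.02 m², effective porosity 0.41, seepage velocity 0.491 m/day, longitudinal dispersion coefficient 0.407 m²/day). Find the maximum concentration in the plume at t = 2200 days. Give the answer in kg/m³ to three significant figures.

0.0220 kg/m³

The peak of an instantaneous 1D plume sits at x = vt; there the Gaussian factor is 1 and C_max = M/(n_e·A·√(4πDt)), where n_e·A is the pore area the mass is dissolved in.
√(4πDt) = √(4π × 0.407 × 2200) = 106.1 m, so C_max = 7.67/(0.41 × 8.02 × 106.1) = 0.0220 kg/m³.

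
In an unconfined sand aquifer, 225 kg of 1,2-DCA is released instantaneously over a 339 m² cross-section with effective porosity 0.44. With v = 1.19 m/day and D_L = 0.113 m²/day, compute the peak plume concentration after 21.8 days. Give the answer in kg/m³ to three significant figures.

0.271 kg/m³

The peak of an instantaneous 1D plume sits at x = vt; there the Gaussian factor is 1 and C_max = M/(n_e·A·√(4πDt)), where n_e·A is the pore area the mass is dissolved in.
√(4πDt) = √(4π × 0.113 × 21.8) = 5.564 m, so C_max = 225/(0.44 × 339 × 5.564) = 0.271 kg/m³.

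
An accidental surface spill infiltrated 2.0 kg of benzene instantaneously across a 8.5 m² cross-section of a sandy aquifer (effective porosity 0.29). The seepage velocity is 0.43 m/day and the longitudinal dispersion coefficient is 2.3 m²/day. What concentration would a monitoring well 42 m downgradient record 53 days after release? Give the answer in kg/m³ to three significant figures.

For an instantaneous plane source, C(x,t) = M/(n_e·A·√(4πDt)) · exp(−(x−vt)²/(4Dt)), with n_e·A the pore (flow) area.
Plume center vt = 0.43 × 53 = 22.79 m, so the well at 42 m is 19.21 m downgradient of the peak.
√(4πDt) = 39.14 m, giving peak height M/(n_e·A·√(4πDt)) = 2.0/(0.29 × 8.5 × 39.14) = 0.02073 kg/m³.
(x−vt)²/(4Dt) = (19.21)²/(4 × 2.3 × 53) = 0.7568; exp(−0.7568) = 0.4692.
C = 0.02073 × 0.4692 = 0.00973 kg/m³.

0.00973 kg/m³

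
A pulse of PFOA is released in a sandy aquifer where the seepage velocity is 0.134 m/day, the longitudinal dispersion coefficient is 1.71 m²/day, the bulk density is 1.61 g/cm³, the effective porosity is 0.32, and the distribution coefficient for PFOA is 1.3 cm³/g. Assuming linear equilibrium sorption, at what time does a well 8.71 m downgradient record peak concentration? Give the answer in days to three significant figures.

Retardation factor R = 1 + ρ_b·K_d/n = 1 + 1.61 × 1.3/0.32 = 7.541.
Sorption retards both mechanisms: v_R = v/R = 0.01777 m/day, D_R = D/R = 0.2268 m²/day.
Peak time from v_R²t² + 2D_R t − x² = 0: t = (√(D_R² + v_R²x²) − D_R)/v_R².
√(D_R² + v_R²x²) = √(0.2268² + 0.01777² × 8.71²) = 0.2746; v_R² = 0.0003158.
t = (0.2746 − 0.2268)/0.0003158 = 151 days.

151 days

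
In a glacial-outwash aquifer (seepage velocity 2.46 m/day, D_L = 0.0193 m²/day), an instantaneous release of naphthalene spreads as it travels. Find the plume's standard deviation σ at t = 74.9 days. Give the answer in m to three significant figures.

Dispersive spreading gives a Gaussian with σ² = 2Dt; advection only shifts the center.
σ = √(2 × 0.0193 × 74.9) = 1.70 m.

1.70 m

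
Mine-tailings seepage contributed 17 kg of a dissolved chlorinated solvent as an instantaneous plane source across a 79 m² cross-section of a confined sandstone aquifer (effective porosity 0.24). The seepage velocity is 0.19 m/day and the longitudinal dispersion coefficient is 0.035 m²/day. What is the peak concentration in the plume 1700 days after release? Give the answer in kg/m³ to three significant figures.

The peak of an instantaneous 1D plume sits at x = vt; there the Gaussian factor is 1 and C_max = M/(n_e·A·√(4πDt)), where n_e·A is the pore area the mass is dissolved in.
√(4πDt) = √(4π × 0.035 × 1700) = 27.34 m, so C_max = 17/(0.24 × 79 × 27.34) = 0.0328 kg/m³.

0.0328 kg/m³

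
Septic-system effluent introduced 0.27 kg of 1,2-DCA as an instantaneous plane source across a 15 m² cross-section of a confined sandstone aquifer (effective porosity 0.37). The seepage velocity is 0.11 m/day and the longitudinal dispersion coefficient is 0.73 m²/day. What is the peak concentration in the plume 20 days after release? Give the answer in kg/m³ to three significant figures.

The peak of an instantaneous 1D plume sits at x = vt; there the Gaussian factor is 1 and C_max = M/(n_e·A·√(4πDt)), where n_e·A is the pore area the mass is dissolved in.
√(4πDt) = √(4π × 0.73 × 20) = 13.55 m, so C_max = 0.27/(0.37 × 15 × 13.55) = 0.00359 kg/m³.

0.00359 kg/m³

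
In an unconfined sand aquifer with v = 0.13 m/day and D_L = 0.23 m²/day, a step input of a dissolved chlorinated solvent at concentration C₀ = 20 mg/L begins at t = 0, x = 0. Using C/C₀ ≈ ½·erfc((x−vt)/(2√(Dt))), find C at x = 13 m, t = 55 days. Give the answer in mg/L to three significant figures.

For a continuous step input, C/C₀ ≈ ½·erfc((x−vt)/(2√(Dt))).
vt = 0.13 × 55 = 7.15 m and 2√(Dt) = 2√(0.23 × 55) = 7.113 m.
Argument (x−vt)/(2√(Dt)) = (13 − 7.15)/7.113 = 0.8224; ½·erfc(0.8224) = 0.1224.
C = 20 × 0.1224 = 2.45 mg/L.

2.45 mg/L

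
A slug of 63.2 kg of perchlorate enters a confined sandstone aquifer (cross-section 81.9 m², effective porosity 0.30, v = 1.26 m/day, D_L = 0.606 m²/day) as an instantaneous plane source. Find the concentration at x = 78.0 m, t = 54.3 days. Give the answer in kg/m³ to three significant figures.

0.0630 kg/m³

For an instantaneous plane source, C(x,t) = M/(n_e·A·√(4πDt)) · exp(−(x−vt)²/(4Dt)), with n_e·A the pore (flow) area.
Plume center vt = 1.26 × 54.3 = 68.418 m, so the well at 78.0 m is 9.582 m downgradient of the peak.
√(4πDt) = 20.33 m, giving peak height M/(n_e·A·√(4πDt)) = 63.2/(0.30 × 81.9 × 20.33) = 0.1265 kg/m³.
(x−vt)²/(4Dt) = (9.582)²/(4 × 0.606 × 54.3) = 0.6976; exp(−0.6976) = 0.4978.
C = 0.1265 × 0.4978 = 0.0630 kg/m³.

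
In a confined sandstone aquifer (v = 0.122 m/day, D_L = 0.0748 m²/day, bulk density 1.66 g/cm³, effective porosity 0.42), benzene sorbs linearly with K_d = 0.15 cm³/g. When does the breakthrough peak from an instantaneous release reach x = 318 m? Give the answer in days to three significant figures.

Retardation factor R = 1 + ρ_b·K_d/n = 1 + 1.66 × 0.15/0.42 = 1.593.
Sorption retards both mechanisms: v_R = v/R = 0.07659 m/day, D_R = D/R = 0.04696 m²/day.
Peak time from v_R²t² + 2D_R t − x² = 0: t = (√(D_R² + v_R²x²) − D_R)/v_R².
√(D_R² + v_R²x²) = √(0.04696² + 0.07659² × 318²) = 24.36; v_R² = 0.005866.
t = (24.36 − 0.04696)/0.005866 = 4140 days.

4140 days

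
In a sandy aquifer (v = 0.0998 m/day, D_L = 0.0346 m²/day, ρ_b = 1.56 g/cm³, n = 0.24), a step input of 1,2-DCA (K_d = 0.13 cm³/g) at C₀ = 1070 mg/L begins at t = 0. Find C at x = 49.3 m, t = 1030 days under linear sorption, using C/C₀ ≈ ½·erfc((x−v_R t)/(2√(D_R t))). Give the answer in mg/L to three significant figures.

Retardation factor R = 1 + ρ_b·K_d/n = 1 + 1.56 × 0.13/0.24 = 1.845.
Sorption retards both mechanisms: v_R = v/R = 0.05409 m/day, D_R = D/R = 0.01875 m²/day.
v_R·t = 0.05409 × 1030 = 55.7127 m; 2√(D_R t) = 8.789 m; argument = (49.3 − 55.7127)/8.789 = -0.7296.
C = C₀ × ½·erfc(-0.7296) = 1070 × 0.8489 = 908 mg/L.

908 mg/L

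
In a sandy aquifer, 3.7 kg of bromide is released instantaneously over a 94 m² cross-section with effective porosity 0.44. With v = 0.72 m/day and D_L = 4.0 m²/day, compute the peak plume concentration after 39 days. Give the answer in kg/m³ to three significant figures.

The peak of an instantaneous 1D plume sits at x = vt; there the Gaussian factor is 1 and C_max = M/(n_e·A·√(4πDt)), where n_e·A is the pore area the mass is dissolved in.
√(4πDt) = √(4π × 4.0 × 39) = 44.28 m, so C_max = 3.7/(0.44 × 94 × 44.28) = 0.00202 kg/m³.

0.00202 kg/m³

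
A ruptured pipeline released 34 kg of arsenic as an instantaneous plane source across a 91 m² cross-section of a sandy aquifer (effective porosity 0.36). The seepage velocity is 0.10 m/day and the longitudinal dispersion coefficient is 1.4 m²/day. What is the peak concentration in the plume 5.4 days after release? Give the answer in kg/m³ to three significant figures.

The peak of an instantaneous 1D plume sits at x = vt; there the Gaussian factor is 1 and C_max = M/(n_e·A·√(4πDt)), where n_e·A is the pore area the mass is dissolved in.
√(4πDt) = √(4π × 1.4 × 5.4) = 9.747 m, so C_max = 34/(0.36 × 91 × 9.747) = 0.106 kg/m³.

0.106 kg/m³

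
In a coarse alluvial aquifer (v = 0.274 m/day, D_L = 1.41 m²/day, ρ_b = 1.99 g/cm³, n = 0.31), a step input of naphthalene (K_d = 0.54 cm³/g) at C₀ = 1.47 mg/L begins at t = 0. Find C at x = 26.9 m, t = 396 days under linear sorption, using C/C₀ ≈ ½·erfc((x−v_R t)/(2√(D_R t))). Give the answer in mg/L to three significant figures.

0.639 mg/L

Retardation factor R = 1 + ρ_b·K_d/n = 1 + 1.99 × 0.54/0.31 = 4.466.
Sorption retards both mechanisms: v_R = v/R = 0.06135 m/day, D_R = D/R = 0.3157 m²/day.
v_R·t = 0.06135 × 396 = 24.2946 m; 2√(D_R t) = 22.36 m; argument = (26.9 − 24.2946)/22.36 = 0.1165.
C = C₀ × ½·erfc(0.1165) = 1.47 × 0.4346 = 0.639 mg/L.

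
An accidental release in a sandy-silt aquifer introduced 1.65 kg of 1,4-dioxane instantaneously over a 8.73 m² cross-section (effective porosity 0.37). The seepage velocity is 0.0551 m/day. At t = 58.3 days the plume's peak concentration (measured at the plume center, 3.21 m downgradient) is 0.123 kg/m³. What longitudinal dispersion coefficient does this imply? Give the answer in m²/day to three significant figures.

At the plume center C_max = M/(n_e·A·√(4πDt)), so D = M²/(4πt·(n_e·A·C_max)²).
n_e·A·C_max = 0.37 × 8.73 × 0.123 = 0.3973 kg/m.
D = 1.65²/(4π × 58.3 × 0.3973²) = 0.0235 m²/day.

0.0235 m²/day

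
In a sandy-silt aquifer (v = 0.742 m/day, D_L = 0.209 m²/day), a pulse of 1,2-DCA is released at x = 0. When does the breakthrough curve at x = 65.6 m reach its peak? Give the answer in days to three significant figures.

For the 1D instantaneous-source solution, setting ∂C/∂t = 0 at fixed x gives v²t² + 2Dt − x² = 0, so t = (√(D² + v²x²) − D)/v².
√(D² + v²x²) = √(0.209² + 0.742² × 65.6²) = 48.68; v² = 0.550564.
t = (48.68 − 0.209)/0.550564 = 88.0 days (vs. the pure-advection estimate x/v = 88.4 d).

88.0 days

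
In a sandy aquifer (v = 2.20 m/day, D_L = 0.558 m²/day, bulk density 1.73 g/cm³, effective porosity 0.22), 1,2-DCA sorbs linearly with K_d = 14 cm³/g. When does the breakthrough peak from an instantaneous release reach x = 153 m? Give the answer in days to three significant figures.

7710 days

Retardation factor R = 1 + ρ_b·K_d/n = 1 + 1.73 × 14/0.22 = 111.1.
Sorption retards both mechanisms: v_R = v/R = 0.01980 m/day, D_R = D/R = 0.005023 m²/day.
Peak time from v_R²t² + 2D_R t − x² = 0: t = (√(D_R² + v_R²x²) − D_R)/v_R².
√(D_R² + v_R²x²) = √(0.005023² + 0.01980² × 153²) = 3.029; v_R² = 0.0003920.
t = (3.029 − 0.005023)/0.0003920 = 7710 days.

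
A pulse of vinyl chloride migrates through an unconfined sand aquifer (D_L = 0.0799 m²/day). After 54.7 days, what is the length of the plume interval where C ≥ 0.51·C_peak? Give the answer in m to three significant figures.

6.86 m

The plume is Gaussian with σ = √(2Dt) = √(2 × 0.0799 × 54.7) = 2.957 m.
C/C_peak = exp(−Δx²/(2σ²)) = 0.51 ⇒ Δx = σ·√(−2 ln 0.51) = 2.957 × 1.160 = 3.430 m.
Width = 2Δx = 6.86 m.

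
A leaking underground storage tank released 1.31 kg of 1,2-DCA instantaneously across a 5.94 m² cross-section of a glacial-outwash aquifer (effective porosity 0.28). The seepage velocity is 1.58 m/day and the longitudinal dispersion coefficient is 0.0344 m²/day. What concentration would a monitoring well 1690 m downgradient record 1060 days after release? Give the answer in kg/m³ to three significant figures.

For an instantaneous plane source, C(x,t) = M/(n_e·A·√(4πDt)) · exp(−(x−vt)²/(4Dt)), with n_e·A the pore (flow) area.
Plume center vt = 1.58 × 1060 = 1674.8 m, so the well at 1690 m is 15.2 m downgradient of the peak.
√(4πDt) = 21.41 m, giving peak height M/(n_e·A·√(4πDt)) = 1.31/(0.28 × 5.94 × 21.41) = 0.03679 kg/m³.
(x−vt)²/(4Dt) = (15.2)²/(4 × 0.0344 × 1060) = 1.584; exp(−1.584) = 0.2052.
C = 0.03679 × 0.2052 = 0.00755 kg/m³.

0.00755 kg/m³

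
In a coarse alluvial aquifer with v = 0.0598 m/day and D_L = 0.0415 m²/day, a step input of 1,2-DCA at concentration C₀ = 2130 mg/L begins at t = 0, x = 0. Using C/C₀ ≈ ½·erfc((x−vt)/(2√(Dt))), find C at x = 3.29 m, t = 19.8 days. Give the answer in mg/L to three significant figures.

For a continuous step input, C/C₀ ≈ ½·erfc((x−vt)/(2√(Dt))).
vt = 0.0598 × 19.8 = 1.18404 m and 2√(Dt) = 2√(0.0415 × 19.8) = 1.813 m.
Argument (x−vt)/(2√(Dt)) = (3.29 − 1.18404)/1.813 = 1.162; ½·erfc(1.162) = 0.05016.
C = 2130 × 0.05016 = 107 mg/L.

107 mg/L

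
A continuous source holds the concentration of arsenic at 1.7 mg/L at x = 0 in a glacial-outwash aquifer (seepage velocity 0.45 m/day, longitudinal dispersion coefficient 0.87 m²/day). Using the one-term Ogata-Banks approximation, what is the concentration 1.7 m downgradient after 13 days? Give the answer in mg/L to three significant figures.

For a continuous step input, C/C₀ ≈ ½·erfc((x−vt)/(2√(Dt))).
vt = 0.45 × 13 = 5.85 m and 2√(Dt) = 2√(0.87 × 13) = 6.726 m.
Argument (x−vt)/(2√(Dt)) = (1.7 − 5.85)/6.726 = -0.6170; ½·erfc(-0.6170) = 0.8086.
C = 1.7 × 0.8086 = 1.37 mg/L.

1.37 mg/L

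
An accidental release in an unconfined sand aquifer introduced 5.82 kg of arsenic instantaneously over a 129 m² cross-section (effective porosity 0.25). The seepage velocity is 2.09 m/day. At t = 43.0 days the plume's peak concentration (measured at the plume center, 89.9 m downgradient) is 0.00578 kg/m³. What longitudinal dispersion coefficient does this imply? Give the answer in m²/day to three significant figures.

At the plume center C_max = M/(n_e·A·√(4πDt)), so D = M²/(4πt·(n_e·A·C_max)²).
n_e·A·C_max = 0.25 × 129 × 0.00578 = 0.1864 kg/m.
D = 5.82²/(4π × 43.0 × 0.1864²) = 1.80 m²/day.

1.80 m²/day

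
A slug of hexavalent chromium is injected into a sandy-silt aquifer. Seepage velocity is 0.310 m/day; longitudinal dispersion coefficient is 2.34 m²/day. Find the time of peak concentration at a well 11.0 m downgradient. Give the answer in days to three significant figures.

18.7 days

For the 1D instantaneous-source solution, setting ∂C/∂t = 0 at fixed x gives v²t² + 2Dt − x² = 0, so t = (√(D² + v²x²) − D)/v².
√(D² + v²x²) = √(2.34² + 0.310² × 11.0²) = 4.136; v² = 0.0961.
t = (4.136 − 2.34)/0.0961 = 18.7 days (vs. the pure-advection estimate x/v = 35.5 d).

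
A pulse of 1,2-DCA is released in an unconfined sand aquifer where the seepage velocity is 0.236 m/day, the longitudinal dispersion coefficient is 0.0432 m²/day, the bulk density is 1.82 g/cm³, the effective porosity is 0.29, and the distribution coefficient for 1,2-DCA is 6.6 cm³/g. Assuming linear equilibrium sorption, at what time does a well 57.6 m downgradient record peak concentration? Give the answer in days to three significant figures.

Retardation factor R = 1 + ρ_b·K_d/n = 1 + 1.82 × 6.6/0.29 = 42.42.
Sorption retards both mechanisms: v_R = v/R = 0.005563 m/day, D_R = D/R = 0.001018 m²/day.
Peak time from v_R²t² + 2D_R t − x² = 0: t = (√(D_R² + v_R²x²) − D_R)/v_R².
√(D_R² + v_R²x²) = √(0.001018² + 0.005563² × 57.6²) = 0.3204; v_R² = 3.095e-05.
t = (0.3204 − 0.001018)/3.095e-05 = 10300 days.

10300 days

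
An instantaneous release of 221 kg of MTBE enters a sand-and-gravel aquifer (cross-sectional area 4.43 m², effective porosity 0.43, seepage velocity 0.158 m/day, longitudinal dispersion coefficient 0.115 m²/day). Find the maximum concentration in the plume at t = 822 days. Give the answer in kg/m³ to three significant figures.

3.37 kg/m³

The peak of an instantaneous 1D plume sits at x = vt; there the Gaussian factor is 1 and C_max = M/(n_e·A·√(4πDt)), where n_e·A is the pore area the mass is dissolved in.
√(4πDt) = √(4π × 0.115 × 822) = 34.47 m, so C_max = 221/(0.43 × 4.43 × 34.47) = 3.37 kg/m³.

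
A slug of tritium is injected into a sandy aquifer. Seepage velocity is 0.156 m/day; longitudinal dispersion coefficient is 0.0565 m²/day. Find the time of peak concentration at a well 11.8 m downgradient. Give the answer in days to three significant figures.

73.4 days

For the 1D instantaneous-source solution, setting ∂C/∂t = 0 at fixed x gives v²t² + 2Dt − x² = 0, so t = (√(D² + v²x²) − D)/v².
√(D² + v²x²) = √(0.0565² + 0.156² × 11.8²) = 1.842; v² = 0.024336.
t = (1.842 − 0.0565)/0.024336 = 73.4 days (vs. the pure-advection estimate x/v = 75.6 d).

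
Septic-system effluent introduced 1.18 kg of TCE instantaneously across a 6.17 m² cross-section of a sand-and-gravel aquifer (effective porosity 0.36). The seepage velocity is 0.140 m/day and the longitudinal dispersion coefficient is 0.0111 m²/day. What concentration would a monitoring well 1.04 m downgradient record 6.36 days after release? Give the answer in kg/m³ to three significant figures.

For an instantaneous plane source, C(x,t) = M/(n_e·A·√(4πDt)) · exp(−(x−vt)²/(4Dt)), with n_e·A the pore (flow) area.
Plume center vt = 0.140 × 6.36 = 0.8904 m, so the well at 1.04 m is 0.1496 m downgradient of the peak.
√(4πDt) = 0.9419 m, giving peak height M/(n_e·A·√(4πDt)) = 1.18/(0.36 × 6.17 × 0.9419) = 0.5640 kg/m³.
(x−vt)²/(4Dt) = (0.1496)²/(4 × 0.0111 × 6.36) = 0.07925; exp(−0.07925) = 0.9238.
C = 0.5640 × 0.9238 = 0.521 kg/m³.

0.521 kg/m³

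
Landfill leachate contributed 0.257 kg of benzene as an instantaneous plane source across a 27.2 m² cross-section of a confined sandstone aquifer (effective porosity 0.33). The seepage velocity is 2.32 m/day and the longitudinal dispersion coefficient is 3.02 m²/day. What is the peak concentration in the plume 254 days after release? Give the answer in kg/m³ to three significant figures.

0.000292 kg/m³

The peak of an instantaneous 1D plume sits at x = vt; there the Gaussian factor is 1 and C_max = M/(n_e·A·√(4πDt)), where n_e·A is the pore area the mass is dissolved in.
√(4πDt) = √(4π × 3.02 × 254) = 98.18 m, so C_max = 0.257/(0.33 × 27.2 × 98.18) = 0.000292 kg/m³.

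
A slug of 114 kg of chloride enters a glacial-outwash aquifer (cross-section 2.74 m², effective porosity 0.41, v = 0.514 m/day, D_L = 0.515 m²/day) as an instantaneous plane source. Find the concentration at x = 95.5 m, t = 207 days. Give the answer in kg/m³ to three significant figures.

For an instantaneous plane source, C(x,t) = M/(n_e·A·√(4πDt)) · exp(−(x−vt)²/(4Dt)), with n_e·A the pore (flow) area.
Plume center vt = 0.514 × 207 = 106.398 m, so the well at 95.5 m is 10.898 m upgradient of the peak.
√(4πDt) = 36.60 m, giving peak height M/(n_e·A·√(4πDt)) = 114/(0.41 × 2.74 × 36.60) = 2.773 kg/m³.
(x−vt)²/(4Dt) = (-10.898)²/(4 × 0.515 × 207) = 0.2785; exp(−0.2785) = 0.7569.
C = 2.773 × 0.7569 = 2.10 kg/m³.

2.10 kg/m³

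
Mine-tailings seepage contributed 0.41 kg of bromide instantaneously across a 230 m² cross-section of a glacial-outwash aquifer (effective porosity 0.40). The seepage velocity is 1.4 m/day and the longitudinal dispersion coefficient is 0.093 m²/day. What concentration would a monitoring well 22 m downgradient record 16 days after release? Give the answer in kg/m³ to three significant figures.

0.00100 kg/m³

For an instantaneous plane source, C(x,t) = M/(n_e·A·√(4πDt)) · exp(−(x−vt)²/(4Dt)), with n_e·A the pore (flow) area.
Plume center vt = 1.4 × 16 = 22.4 m, so the well at 22 m is 0.4 m upgradient of the peak.
√(4πDt) = 4.324 m, giving peak height M/(n_e·A·√(4πDt)) = 0.41/(0.40 × 230 × 4.324) = 0.001031 kg/m³.
(x−vt)²/(4Dt) = (-0.4)²/(4 × 0.093 × 16) = 0.02688; exp(−0.02688) = 0.9735.
C = 0.001031 × 0.9735 = 0.00100 kg/m³.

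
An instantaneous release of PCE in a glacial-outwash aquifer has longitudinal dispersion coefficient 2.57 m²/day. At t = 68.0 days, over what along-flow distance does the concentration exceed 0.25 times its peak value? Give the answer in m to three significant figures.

The plume is Gaussian with σ = √(2Dt) = √(2 × 2.57 × 68.0) = 18.70 m.
C/C_peak = exp(−Δx²/(2σ²)) = 0.25 ⇒ Δx = σ·√(−2 ln 0.25) = 18.70 × 1.665 = 31.14 m.
Width = 2Δx = 62.3 m.

62.3 m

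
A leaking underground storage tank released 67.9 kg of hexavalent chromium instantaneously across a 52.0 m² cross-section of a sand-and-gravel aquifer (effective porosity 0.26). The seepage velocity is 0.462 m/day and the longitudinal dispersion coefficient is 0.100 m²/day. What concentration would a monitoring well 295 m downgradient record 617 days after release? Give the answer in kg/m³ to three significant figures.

0.121 kg/m³

For an instantaneous plane source, C(x,t) = M/(n_e·A·√(4πDt)) · exp(−(x−vt)²/(4Dt)), with n_e·A the pore (flow) area.
Plume center vt = 0.462 × 617 = 285.054 m, so the well at 295 m is 9.946 m downgradient of the peak.
√(4πDt) = 27.85 m, giving peak height M/(n_e·A·√(4πDt)) = 67.9/(0.26 × 52.0 × 27.85) = 0.1803 kg/m³.
(x−vt)²/(4Dt) = (9.946)²/(4 × 0.100 × 617) = 0.4008; exp(−0.4008) = 0.6698.
C = 0.1803 × 0.6698 = 0.121 kg/m³.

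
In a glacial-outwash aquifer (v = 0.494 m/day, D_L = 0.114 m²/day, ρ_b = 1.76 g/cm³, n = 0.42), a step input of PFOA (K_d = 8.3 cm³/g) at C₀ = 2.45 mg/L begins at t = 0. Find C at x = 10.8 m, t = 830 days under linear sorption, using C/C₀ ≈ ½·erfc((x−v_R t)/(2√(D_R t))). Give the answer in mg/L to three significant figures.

1.50 mg/L

Retardation factor R = 1 + ρ_b·K_d/n = 1 + 1.76 × 8.3/0.42 = 35.78.
Sorption retards both mechanisms: v_R = v/R = 0.01381 m/day, D_R = D/R = 0.003186 m²/day.
v_R·t = 0.01381 × 830 = 11.4623 m; 2√(D_R t) = 3.252 m; argument = (10.8 − 11.4623)/3.252 = -0.2037.
C = C₀ × ½·erfc(-0.2037) = 2.45 × 0.6134 = 1.50 mg/L.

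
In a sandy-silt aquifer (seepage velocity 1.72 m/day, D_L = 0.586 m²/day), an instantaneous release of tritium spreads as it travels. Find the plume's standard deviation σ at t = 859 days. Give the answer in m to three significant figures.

31.7 m

Dispersive spreading gives a Gaussian with σ² = 2Dt; advection only shifts the center.
σ = √(2 × 0.586 × 859) = 31.7 m.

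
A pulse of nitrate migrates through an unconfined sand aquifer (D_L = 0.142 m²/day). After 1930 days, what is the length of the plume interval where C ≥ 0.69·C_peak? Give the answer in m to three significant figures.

The plume is Gaussian with σ = √(2Dt) = √(2 × 0.142 × 1930) = 23.41 m.
C/C_peak = exp(−Δx²/(2σ²)) = 0.69 ⇒ Δx = σ·√(−2 ln 0.69) = 23.41 × 0.8615 = 20.17 m.
Width = 2Δx = 40.3 m.

40.3 m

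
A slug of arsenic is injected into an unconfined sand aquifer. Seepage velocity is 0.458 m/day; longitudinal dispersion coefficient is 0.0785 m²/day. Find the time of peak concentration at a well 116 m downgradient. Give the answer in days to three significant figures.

253 days

For the 1D instantaneous-source solution, setting ∂C/∂t = 0 at fixed x gives v²t² + 2Dt − x² = 0, so t = (√(D² + v²x²) − D)/v².
√(D² + v²x²) = √(0.0785² + 0.458² × 116²) = 53.13; v² = 0.209764.
t = (53.13 − 0.0785)/0.209764 = 253 days (vs. the pure-advection estimate x/v = 253 d).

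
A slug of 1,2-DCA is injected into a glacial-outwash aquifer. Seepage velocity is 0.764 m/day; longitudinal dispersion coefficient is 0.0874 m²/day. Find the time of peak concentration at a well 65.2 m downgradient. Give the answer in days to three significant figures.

85.2 days

For the 1D instantaneous-source solution, setting ∂C/∂t = 0 at fixed x gives v²t² + 2Dt − x² = 0, so t = (√(D² + v²x²) − D)/v².
√(D² + v²x²) = √(0.0874² + 0.764² × 65.2²) = 49.81; v² = 0.583696.
t = (49.81 − 0.0874)/0.583696 = 85.2 days (vs. the pure-advection estimate x/v = 85.3 d).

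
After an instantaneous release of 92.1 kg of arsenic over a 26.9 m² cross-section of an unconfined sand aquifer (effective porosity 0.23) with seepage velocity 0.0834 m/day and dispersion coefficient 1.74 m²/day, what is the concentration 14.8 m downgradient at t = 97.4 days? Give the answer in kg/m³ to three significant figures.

0.302 kg/m³

For an instantaneous plane source, C(x,t) = M/(n_e·A·√(4πDt)) · exp(−(x−vt)²/(4Dt)), with n_e·A the pore (flow) area.
Plume center vt = 0.0834 × 97.4 = 8.12316 m, so the well at 14.8 m is 6.67684 m downgradient of the peak.
√(4πDt) = 46.15 m, giving peak height M/(n_e·A·√(4πDt)) = 92.1/(0.23 × 26.9 × 46.15) = 0.3226 kg/m³.
(x−vt)²/(4Dt) = (6.67684)²/(4 × 1.74 × 97.4) = 0.06576; exp(−0.06576) = 0.9364.
C = 0.3226 × 0.9364 = 0.302 kg/m³.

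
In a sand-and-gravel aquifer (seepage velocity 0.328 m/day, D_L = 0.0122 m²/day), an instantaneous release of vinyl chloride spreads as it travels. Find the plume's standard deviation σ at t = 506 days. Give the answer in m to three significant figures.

3.51 m

Dispersive spreading gives a Gaussian with σ² = 2Dt; advection only shifts the center.
σ = √(2 × 0.0122 × 506) = 3.51 m.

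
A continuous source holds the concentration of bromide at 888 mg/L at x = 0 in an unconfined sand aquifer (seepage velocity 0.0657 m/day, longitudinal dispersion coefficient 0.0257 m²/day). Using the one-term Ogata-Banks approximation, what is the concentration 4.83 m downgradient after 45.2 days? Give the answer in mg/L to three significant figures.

For a continuous step input, C/C₀ ≈ ½·erfc((x−vt)/(2√(Dt))).
vt = 0.0657 × 45.2 = 2.96964 m and 2√(Dt) = 2√(0.0257 × 45.2) = 2.156 m.
Argument (x−vt)/(2√(Dt)) = (4.83 − 2.96964)/2.156 = 0.8629; ½·erfc(0.8629) = 0.1112.
C = 888 × 0.1112 = 98.7 mg/L.

98.7 mg/L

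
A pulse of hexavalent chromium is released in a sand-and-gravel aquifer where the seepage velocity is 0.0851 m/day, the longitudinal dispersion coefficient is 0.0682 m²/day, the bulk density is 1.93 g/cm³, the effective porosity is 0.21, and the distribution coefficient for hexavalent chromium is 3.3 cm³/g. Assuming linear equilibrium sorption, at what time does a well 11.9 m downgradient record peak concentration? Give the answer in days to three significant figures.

Retardation factor R = 1 + ρ_b·K_d/n = 1 + 1.93 × 3.3/0.21 = 31.33.
Sorption retards both mechanisms: v_R = v/R = 0.002716 m/day, D_R = D/R = 0.002177 m²/day.
Peak time from v_R²t² + 2D_R t − x² = 0: t = (√(D_R² + v_R²x²) − D_R)/v_R².
√(D_R² + v_R²x²) = √(0.002177² + 0.002716² × 11.9²) = 0.03239; v_R² = 7.377e-06.
t = (0.03239 − 0.002177)/7.377e-06 = 4100 days.

4100 days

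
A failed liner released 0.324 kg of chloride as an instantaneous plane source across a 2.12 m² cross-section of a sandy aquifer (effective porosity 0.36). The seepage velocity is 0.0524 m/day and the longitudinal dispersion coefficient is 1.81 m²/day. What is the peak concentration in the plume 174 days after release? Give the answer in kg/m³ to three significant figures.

The peak of an instantaneous 1D plume sits at x = vt; there the Gaussian factor is 1 and C_max = M/(n_e·A·√(4πDt)), where n_e·A is the pore area the mass is dissolved in.
√(4πDt) = √(4π × 1.81 × 174) = 62.91 m, so C_max = 0.324/(0.36 × 2.12 × 62.91) = 0.00675 kg/m³.

0.00675 kg/m³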